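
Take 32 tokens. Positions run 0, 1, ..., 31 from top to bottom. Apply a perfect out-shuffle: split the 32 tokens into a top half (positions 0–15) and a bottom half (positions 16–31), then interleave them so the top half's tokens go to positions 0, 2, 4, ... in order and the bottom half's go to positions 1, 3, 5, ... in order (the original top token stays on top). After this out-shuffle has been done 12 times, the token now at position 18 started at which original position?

Work backwards from position 18, undoing one out-shuffle at a time:
18 ← 9 ← 20 ← 10 ← 5 ← 18 ← 9 ← 20 ← 10 ← 5 ← 18 ← 9 ← 20
So the token now at position 18 started at position 20.

20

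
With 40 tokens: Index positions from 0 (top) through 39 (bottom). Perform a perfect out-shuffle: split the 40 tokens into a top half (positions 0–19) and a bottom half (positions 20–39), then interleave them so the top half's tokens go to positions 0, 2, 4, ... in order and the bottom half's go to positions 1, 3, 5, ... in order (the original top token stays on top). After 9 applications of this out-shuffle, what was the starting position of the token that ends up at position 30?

Work backwards from position 30, undoing one out-shuffle at a time:
30 ← 15 ← 27 ← 33 ← 36 ← 18 ← 9 ← 24 ← 12 ← 6
So the token now at position 30 started at position 6.

6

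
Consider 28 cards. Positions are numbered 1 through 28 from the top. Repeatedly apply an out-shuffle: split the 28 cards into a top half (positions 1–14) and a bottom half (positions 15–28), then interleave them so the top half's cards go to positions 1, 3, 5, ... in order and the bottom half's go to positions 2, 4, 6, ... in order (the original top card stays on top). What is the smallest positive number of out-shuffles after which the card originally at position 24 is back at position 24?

Follow position 24 under repeated out-shuffles:
24 → 20 → 12 → 23 → 18 → 8 → 15 → 2 → 3 → 5 → 9 → 17 → 6 → 11 → 21 → 14 → 27 → 26 → 24
It first returns after 18 out-shuffles.

18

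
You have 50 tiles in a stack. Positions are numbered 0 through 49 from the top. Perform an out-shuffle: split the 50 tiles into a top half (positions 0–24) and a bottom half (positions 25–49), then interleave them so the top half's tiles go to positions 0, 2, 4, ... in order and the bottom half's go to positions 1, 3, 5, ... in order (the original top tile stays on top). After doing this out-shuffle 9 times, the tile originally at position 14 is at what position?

14

Track the tile's position through each out-shuffle:
14 → 28 → 7 → 14 → 28 → 7 → 14 → 28 → 7 → 14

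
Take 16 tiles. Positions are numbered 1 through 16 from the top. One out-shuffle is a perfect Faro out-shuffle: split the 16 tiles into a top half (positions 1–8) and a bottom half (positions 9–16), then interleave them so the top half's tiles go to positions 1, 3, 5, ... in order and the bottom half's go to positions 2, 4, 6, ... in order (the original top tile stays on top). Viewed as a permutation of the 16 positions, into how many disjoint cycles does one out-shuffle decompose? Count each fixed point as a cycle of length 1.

Trace each unvisited position around until it returns:
(1) (2 3 5 9) (4 7 13 10) (6 11) (8 15 14 12) (16)
6 cycles in total.

6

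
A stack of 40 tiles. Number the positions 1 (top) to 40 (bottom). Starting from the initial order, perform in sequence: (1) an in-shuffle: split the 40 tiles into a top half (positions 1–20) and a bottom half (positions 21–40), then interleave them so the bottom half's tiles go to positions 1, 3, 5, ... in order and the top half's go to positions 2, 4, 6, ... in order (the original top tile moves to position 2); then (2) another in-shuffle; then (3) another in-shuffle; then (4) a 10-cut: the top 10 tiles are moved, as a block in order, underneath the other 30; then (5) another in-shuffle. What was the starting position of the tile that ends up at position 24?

13

Undo the operations in reverse order, starting from position 24:
  undo op 5 (in-shuffle, from top half): 24 ← 12
  undo op 4 (cut 10): 12 ← 22
  undo op 3 (in-shuffle, from top half): 22 ← 11
  undo op 2 (in-shuffle, from bottom half): 11 ← 26
  undo op 1 (in-shuffle, from top half): 26 ← 13
So the tile at position 24 came from original position 13.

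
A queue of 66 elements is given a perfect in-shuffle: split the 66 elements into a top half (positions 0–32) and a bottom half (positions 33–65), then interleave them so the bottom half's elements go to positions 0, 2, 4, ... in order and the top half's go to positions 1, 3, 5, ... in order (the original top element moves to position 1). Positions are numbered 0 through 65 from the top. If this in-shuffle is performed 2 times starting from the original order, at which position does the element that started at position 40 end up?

Track the element's position through each in-shuffle:
40 → 14 → 29

29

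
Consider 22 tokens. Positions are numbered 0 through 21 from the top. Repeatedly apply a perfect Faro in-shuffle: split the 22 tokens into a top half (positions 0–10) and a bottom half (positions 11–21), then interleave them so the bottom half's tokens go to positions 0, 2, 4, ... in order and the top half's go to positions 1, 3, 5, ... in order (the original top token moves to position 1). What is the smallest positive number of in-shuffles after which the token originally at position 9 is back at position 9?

Follow position 9 under repeated in-shuffles:
9 → 19 → 16 → 10 → 21 → 20 → 18 → 14 → 6 → 13 → 4 → 9
It first returns after 11 in-shuffles.

11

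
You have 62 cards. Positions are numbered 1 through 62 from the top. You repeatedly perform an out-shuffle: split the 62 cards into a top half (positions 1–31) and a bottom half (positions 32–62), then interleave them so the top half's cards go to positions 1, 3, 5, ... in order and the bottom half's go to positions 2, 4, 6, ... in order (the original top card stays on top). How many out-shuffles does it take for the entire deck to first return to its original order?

60

The out-shuffle permutes the 62 positions with cycle lengths [1, 1, 60].
Every card is home exactly when every cycle has completed a whole number of laps, i.e. after lcm(1, 60) = 60 out-shuffles.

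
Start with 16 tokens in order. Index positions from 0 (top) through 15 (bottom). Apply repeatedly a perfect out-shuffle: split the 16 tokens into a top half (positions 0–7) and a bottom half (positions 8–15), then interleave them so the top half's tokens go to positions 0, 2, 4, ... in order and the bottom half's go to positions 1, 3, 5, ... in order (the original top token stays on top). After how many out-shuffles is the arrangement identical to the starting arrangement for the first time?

The out-shuffle permutes the 16 positions with cycle lengths [1, 1, 2, 4, 4, 4].
Every token is home exactly when every cycle has completed a whole number of laps, i.e. after lcm(1, 2, 4) = 4 out-shuffles.

4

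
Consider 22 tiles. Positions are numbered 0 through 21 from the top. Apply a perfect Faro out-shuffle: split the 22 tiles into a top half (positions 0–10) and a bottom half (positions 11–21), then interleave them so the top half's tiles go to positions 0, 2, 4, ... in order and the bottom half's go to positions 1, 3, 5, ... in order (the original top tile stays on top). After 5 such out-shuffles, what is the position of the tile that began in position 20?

Track the tile's position through each out-shuffle:
20 → 19 → 17 → 13 → 5 → 10

10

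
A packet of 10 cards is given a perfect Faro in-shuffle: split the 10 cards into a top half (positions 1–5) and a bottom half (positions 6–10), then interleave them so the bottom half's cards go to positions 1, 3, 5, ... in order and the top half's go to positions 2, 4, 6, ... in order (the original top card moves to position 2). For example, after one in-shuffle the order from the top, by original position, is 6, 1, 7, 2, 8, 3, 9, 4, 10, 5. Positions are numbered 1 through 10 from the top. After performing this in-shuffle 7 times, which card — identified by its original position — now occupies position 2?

Work backwards from position 2, undoing one in-shuffle at a time:
2 ← 1 ← 6 ← 3 ← 7 ← 9 ← 10 ← 5
So the card now at position 2 started at position 5.

5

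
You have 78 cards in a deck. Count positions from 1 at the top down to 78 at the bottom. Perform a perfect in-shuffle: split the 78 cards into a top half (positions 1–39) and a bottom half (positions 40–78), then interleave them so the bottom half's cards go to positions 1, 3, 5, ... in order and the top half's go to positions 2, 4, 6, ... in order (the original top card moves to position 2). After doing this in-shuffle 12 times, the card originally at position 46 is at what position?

1

Track the card's position through each in-shuffle:
46 → 13 → 26 → 52 → 25 → 50 → 21 → 42 → 5 → 10 → 20 → 40 → 1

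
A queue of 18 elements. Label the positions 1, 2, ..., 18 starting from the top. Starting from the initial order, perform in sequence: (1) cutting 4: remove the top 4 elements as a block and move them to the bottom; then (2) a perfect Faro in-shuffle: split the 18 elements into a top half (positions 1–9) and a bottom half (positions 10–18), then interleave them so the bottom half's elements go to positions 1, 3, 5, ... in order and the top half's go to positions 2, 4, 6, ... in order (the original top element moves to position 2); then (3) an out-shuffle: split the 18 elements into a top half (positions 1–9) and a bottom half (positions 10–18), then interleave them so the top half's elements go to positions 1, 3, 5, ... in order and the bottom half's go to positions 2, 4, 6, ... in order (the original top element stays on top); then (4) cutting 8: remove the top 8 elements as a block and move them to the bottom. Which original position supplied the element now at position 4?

Undo the operations in reverse order, starting from position 4:
  undo op 4 (cut 8): 4 ← 12
  undo op 3 (out-shuffle, from bottom half): 12 ← 15
  undo op 2 (in-shuffle, from bottom half): 15 ← 17
  undo op 1 (cut 4): 17 ← 3
So the element at position 4 came from original position 3.

3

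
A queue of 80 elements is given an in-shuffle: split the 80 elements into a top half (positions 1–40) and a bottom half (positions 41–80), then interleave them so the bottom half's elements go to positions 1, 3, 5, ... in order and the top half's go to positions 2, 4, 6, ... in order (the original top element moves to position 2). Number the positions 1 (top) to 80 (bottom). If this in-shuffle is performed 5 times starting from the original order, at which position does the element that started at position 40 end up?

65

Track the element's position through each in-shuffle:
40 → 80 → 79 → 77 → 73 → 65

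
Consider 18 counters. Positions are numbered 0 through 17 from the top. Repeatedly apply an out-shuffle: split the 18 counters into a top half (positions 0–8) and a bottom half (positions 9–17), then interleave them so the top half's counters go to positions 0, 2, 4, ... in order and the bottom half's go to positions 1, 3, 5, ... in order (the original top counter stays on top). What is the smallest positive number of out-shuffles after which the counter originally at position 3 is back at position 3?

Follow position 3 under repeated out-shuffles:
3 → 6 → 12 → 7 → 14 → 11 → 5 → 10 → 3
It first returns after 8 out-shuffles.

8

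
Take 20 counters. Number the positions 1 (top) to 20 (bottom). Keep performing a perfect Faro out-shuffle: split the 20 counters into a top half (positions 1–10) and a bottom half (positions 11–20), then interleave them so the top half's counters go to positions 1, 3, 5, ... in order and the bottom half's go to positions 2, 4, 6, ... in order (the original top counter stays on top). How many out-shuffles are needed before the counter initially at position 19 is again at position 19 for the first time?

Follow position 19 under repeated out-shuffles:
19 → 18 → 16 → 12 → 4 → 7 → 13 → 6 → 11 → 2 → 3 → 5 → 9 → 17 → 14 → 8 → 15 → 10 → 19
It first returns after 18 out-shuffles.

18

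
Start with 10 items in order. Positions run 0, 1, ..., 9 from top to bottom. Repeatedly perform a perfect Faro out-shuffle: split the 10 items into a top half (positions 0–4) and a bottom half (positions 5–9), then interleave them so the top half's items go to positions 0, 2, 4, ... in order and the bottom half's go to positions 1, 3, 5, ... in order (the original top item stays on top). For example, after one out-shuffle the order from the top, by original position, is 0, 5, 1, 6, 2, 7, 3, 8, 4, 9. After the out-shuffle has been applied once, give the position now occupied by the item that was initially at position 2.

Track the item's position through each out-shuffle:
2 → 4

4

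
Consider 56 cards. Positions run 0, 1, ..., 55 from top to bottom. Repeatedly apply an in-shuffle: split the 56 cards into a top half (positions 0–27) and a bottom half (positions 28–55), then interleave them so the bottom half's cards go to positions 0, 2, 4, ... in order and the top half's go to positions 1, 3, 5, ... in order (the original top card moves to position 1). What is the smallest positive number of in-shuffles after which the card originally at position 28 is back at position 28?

18

Follow position 28 under repeated in-shuffles:
28 → 0 → 1 → 3 → 7 → 15 → 31 → 6 → 13 → 27 → 55 → 54 → 52 → 48 → 40 → 24 → 49 → 42 → 28
It first returns after 18 in-shuffles.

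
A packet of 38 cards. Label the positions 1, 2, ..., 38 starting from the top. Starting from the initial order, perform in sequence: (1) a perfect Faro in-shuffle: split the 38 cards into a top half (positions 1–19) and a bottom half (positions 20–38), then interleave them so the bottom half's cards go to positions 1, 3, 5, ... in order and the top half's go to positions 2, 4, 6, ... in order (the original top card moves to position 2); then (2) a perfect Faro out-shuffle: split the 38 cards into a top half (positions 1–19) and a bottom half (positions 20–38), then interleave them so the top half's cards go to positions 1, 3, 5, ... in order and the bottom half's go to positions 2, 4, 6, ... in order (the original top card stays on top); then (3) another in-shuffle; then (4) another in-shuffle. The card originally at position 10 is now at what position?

Track the card from position 10 forward through each operation:
  after op 1 (in-shuffle): 10 → 20
  after op 2 (out-shuffle): 20 → 2
  after op 3 (in-shuffle): 2 → 4
  after op 4 (in-shuffle): 4 → 8

8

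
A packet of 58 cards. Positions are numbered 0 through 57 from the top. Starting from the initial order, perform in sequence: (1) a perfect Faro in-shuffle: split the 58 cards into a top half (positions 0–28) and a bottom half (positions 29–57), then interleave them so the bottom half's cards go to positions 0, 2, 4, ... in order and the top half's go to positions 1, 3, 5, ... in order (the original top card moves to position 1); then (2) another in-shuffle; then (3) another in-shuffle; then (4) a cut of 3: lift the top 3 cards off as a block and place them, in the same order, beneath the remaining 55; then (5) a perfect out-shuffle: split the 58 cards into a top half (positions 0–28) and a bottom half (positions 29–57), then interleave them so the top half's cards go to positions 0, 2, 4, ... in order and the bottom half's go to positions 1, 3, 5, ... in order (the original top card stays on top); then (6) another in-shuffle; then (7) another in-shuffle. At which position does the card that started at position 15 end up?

51

Track the card from position 15 forward through each operation:
  after op 1 (in-shuffle): 15 → 31
  after op 2 (in-shuffle): 31 → 4
  after op 3 (in-shuffle): 4 → 9
  after op 4 (cut 3): 9 → 6
  after op 5 (out-shuffle): 6 → 12
  after op 6 (in-shuffle): 12 → 25
  after op 7 (in-shuffle): 25 → 51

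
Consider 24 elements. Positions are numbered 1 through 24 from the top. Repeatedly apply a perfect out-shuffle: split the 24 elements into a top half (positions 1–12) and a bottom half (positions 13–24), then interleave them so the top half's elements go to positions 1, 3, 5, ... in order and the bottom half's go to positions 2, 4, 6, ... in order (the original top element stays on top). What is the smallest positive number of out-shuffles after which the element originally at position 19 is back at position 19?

Follow position 19 under repeated out-shuffles:
19 → 14 → 4 → 7 → 13 → 2 → 3 → 5 → 9 → 17 → 10 → 19
It first returns after 11 out-shuffles.

11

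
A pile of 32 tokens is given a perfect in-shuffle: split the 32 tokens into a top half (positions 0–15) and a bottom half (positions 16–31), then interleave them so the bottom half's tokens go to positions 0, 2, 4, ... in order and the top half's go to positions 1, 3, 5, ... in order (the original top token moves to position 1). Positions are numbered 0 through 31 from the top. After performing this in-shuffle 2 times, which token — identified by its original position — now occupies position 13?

19

Work backwards from position 13, undoing one in-shuffle at a time:
13 ← 6 ← 19
So the token now at position 13 started at position 19.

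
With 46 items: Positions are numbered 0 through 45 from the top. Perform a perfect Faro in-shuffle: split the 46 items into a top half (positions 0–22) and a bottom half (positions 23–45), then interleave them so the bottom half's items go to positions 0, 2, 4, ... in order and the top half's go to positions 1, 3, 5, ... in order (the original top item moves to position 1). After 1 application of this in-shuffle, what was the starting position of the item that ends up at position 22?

34

Work backwards from position 22, undoing one in-shuffle at a time:
22 ← 34
So the item now at position 22 started at position 34.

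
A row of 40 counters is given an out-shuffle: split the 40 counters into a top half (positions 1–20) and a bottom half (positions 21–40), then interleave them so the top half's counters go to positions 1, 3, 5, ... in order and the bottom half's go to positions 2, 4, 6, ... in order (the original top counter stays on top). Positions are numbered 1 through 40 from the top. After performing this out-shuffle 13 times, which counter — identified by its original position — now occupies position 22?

31

Work backwards from position 22, undoing one out-shuffle at a time:
22 ← 31 ← 16 ← 28 ← 34 ← ... ← 31 (13 steps).
So the counter now at position 22 started at position 31.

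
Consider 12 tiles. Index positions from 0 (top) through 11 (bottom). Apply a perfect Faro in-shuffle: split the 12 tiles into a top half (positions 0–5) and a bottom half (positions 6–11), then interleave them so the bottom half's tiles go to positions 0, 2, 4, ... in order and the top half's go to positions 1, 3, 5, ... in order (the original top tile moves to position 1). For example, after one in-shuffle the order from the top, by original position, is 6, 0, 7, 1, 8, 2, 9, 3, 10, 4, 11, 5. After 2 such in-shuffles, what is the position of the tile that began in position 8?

9

Track the tile's position through each in-shuffle:
8 → 4 → 9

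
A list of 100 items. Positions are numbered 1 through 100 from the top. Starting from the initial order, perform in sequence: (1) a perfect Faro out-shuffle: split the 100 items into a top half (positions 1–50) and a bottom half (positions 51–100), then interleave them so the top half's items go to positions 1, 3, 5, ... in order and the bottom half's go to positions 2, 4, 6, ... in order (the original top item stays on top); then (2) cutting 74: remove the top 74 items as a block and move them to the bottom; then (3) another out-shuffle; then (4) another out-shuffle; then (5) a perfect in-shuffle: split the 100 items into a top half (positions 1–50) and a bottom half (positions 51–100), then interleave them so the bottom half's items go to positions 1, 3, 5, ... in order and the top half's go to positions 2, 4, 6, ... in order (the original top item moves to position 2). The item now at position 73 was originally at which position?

Undo the operations in reverse order, starting from position 73:
  undo op 5 (in-shuffle, from bottom half): 73 ← 87
  undo op 4 (out-shuffle, from top half): 87 ← 44
  undo op 3 (out-shuffle, from bottom half): 44 ← 72
  undo op 2 (cut 74): 72 ← 46
  undo op 1 (out-shuffle, from bottom half): 46 ← 73
So the item at position 73 came from original position 73.

73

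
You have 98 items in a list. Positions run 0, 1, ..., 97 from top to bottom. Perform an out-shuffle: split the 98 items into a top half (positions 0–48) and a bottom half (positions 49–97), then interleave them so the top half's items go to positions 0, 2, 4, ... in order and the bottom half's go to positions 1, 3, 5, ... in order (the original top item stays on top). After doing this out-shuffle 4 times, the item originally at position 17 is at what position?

Track the item's position through each out-shuffle:
17 → 34 → 68 → 39 → 78

78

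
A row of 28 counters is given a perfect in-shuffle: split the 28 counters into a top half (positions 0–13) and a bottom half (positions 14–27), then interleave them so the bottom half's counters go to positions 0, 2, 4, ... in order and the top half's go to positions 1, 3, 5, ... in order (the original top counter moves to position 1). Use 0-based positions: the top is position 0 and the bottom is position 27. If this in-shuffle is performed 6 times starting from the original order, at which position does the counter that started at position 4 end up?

Track the counter's position through each in-shuffle:
4 → 9 → 19 → 10 → 21 → 14 → 0

0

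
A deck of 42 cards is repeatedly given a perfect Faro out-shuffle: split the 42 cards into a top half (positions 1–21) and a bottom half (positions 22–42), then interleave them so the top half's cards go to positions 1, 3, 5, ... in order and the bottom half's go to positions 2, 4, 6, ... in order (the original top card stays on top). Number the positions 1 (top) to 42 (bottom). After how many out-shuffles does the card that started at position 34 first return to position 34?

20

Follow position 34 under repeated out-shuffles:
34 → 26 → 10 → 19 → 37 → 32 → 22 → 2 → 3 → 5 → 9 → 17 → 33 → 24 → 6 → 11 → 21 → 41 → 40 → 38 → 34
It first returns after 20 out-shuffles.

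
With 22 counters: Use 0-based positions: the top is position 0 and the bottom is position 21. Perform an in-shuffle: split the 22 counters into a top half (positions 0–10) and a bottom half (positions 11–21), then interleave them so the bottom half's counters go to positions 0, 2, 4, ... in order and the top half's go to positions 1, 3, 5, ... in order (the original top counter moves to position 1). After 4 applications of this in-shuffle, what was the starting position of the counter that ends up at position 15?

Work backwards from position 15, undoing one in-shuffle at a time:
15 ← 7 ← 3 ← 1 ← 0
So the counter now at position 15 started at position 0.

0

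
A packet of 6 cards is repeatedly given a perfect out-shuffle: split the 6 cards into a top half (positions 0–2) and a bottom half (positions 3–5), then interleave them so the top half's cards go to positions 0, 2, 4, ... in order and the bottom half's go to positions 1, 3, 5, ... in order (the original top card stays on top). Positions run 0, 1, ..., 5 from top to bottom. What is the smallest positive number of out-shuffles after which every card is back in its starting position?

4

The out-shuffle permutes the 6 positions with cycle lengths [1, 1, 4].
Every card is home exactly when every cycle has completed a whole number of laps, i.e. after lcm(1, 4) = 4 out-shuffles.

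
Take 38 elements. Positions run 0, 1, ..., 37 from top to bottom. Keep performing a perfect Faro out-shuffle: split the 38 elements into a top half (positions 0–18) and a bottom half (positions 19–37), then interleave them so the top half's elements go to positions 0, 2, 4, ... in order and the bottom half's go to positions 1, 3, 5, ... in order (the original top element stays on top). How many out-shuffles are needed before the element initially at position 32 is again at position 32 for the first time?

36

Follow position 32 under repeated out-shuffles:
32 → 27 → 17 → 34 → 31 → 25 → 13 → 26 → ... → 32 (length 36)
It first returns after 36 out-shuffles.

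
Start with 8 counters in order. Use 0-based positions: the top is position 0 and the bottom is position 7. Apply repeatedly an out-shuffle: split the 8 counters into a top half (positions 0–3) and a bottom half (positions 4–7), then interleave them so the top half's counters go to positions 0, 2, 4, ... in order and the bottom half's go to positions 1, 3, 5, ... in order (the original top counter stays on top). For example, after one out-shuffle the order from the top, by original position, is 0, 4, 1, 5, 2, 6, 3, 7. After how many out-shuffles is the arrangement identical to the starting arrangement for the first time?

3

The out-shuffle permutes the 8 positions with cycle lengths [1, 1, 3, 3].
Every counter is home exactly when every cycle has completed a whole number of laps, i.e. after lcm(1, 3) = 3 out-shuffles.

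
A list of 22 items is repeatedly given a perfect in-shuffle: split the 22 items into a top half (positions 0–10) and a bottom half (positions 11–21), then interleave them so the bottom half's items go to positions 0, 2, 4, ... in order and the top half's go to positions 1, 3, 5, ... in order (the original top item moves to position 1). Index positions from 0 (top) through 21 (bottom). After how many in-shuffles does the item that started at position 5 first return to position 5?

Follow position 5 under repeated in-shuffles:
5 → 11 → 0 → 1 → 3 → 7 → 15 → 8 → 17 → 12 → 2 → 5
It first returns after 11 in-shuffles.

11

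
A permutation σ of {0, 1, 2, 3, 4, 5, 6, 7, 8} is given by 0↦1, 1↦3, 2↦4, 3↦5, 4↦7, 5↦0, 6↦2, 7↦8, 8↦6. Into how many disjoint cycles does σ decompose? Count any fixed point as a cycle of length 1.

2

Cycle decomposition: (0 1 3 5) (2 4 7 8 6).
2 cycles.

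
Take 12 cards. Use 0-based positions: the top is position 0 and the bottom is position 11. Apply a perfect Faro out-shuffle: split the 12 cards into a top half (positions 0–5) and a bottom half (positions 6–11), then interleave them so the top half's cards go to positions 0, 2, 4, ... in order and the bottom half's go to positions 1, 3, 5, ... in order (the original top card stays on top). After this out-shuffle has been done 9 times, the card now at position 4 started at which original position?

8

Work backwards from position 4, undoing one out-shuffle at a time:
4 ← 2 ← 1 ← 6 ← 3 ← 7 ← 9 ← 10 ← 5 ← 8
So the card now at position 4 started at position 8.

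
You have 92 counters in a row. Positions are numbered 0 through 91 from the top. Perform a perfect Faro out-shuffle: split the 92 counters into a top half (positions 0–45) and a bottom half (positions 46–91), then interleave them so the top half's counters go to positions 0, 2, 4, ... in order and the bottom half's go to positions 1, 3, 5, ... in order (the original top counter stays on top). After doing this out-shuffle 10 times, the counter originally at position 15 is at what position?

72

Track the counter's position through each out-shuffle:
15 → 30 → 60 → 29 → 58 → 25 → 50 → 9 → 18 → 36 → 72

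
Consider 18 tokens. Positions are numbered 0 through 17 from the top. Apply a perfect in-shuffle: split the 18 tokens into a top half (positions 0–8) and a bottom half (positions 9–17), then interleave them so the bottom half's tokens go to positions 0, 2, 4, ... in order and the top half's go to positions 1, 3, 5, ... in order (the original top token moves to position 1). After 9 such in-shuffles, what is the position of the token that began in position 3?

Track the token's position through each in-shuffle:
3 → 7 → 15 → 12 → 6 → 13 → 8 → 17 → 16 → 14

14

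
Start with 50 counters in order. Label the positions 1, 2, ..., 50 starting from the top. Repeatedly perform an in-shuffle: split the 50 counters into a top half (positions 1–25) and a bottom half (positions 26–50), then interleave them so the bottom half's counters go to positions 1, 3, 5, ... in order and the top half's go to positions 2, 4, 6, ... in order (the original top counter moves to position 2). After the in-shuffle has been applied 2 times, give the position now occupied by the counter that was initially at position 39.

3

Track the counter's position through each in-shuffle:
39 → 27 → 3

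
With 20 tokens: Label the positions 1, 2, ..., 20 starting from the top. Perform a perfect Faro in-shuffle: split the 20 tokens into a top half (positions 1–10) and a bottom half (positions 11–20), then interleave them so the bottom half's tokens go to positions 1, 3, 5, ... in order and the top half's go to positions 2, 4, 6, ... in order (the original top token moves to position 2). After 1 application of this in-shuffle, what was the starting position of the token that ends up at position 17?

19

Work backwards from position 17, undoing one in-shuffle at a time:
17 ← 19
So the token now at position 17 started at position 19.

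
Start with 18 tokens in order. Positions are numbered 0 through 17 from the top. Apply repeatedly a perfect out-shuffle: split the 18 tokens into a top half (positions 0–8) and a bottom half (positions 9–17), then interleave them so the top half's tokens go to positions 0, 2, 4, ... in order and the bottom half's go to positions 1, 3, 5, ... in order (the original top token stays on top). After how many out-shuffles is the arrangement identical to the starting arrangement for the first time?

The out-shuffle permutes the 18 positions with cycle lengths [1, 1, 8, 8].
Every token is home exactly when every cycle has completed a whole number of laps, i.e. after lcm(1, 8) = 8 out-shuffles.

8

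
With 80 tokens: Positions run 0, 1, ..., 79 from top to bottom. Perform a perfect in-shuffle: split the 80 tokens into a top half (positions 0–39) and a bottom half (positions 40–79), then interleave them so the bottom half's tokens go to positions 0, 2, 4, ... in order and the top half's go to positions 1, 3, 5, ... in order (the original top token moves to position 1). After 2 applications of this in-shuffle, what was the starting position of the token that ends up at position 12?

Work backwards from position 12, undoing one in-shuffle at a time:
12 ← 46 ← 63
So the token now at position 12 started at position 63.

63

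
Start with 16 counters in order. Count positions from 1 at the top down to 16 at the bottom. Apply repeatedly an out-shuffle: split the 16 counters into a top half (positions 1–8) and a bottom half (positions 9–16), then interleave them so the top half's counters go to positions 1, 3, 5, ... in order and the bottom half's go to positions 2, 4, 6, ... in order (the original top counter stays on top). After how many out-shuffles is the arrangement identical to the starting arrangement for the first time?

The out-shuffle permutes the 16 positions with cycle lengths [1, 1, 2, 4, 4, 4].
Every counter is home exactly when every cycle has completed a whole number of laps, i.e. after lcm(1, 2, 4) = 4 out-shuffles.

4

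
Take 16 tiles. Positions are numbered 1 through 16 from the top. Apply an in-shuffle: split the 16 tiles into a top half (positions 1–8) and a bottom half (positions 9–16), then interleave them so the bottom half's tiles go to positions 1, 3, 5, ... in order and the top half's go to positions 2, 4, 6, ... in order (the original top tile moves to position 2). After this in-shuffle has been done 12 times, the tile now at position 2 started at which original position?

15

Work backwards from position 2, undoing one in-shuffle at a time:
2 ← 1 ← 9 ← 13 ← 15 ← 16 ← 8 ← 4 ← 2 ← 1 ← 9 ← 13 ← 15
So the tile now at position 2 started at position 15.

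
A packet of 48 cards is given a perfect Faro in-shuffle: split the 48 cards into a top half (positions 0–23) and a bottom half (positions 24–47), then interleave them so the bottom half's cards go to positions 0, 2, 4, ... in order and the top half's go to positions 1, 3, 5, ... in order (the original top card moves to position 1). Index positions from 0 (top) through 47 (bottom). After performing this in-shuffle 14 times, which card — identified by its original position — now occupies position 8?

Work backwards from position 8, undoing one in-shuffle at a time:
8 ← 28 ← 38 ← 43 ← 21 ← ... ← 24 (14 steps).
So the card now at position 8 started at position 24.

24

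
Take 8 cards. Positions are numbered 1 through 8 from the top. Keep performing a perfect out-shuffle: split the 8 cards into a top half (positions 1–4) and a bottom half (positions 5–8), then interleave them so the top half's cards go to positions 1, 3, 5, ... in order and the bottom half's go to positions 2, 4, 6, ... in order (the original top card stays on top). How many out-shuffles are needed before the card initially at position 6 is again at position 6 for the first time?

3

Follow position 6 under repeated out-shuffles:
6 → 4 → 7 → 6
It first returns after 3 out-shuffles.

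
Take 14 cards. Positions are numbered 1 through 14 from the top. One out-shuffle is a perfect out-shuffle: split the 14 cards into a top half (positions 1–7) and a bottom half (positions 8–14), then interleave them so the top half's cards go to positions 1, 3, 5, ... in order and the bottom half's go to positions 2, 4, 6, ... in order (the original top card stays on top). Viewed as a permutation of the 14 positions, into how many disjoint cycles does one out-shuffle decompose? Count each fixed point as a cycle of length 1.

Trace each unvisited position around until it returns:
(1) (2 3 5 9 4 7 ... len 12) (14)
3 cycles in total.

3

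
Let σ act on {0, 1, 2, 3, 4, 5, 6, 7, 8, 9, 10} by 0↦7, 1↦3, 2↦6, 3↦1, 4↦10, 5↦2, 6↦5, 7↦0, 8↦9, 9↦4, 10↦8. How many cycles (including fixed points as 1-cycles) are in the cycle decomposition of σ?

Cycle decomposition: (0 7) (1 3) (2 6 5) (4 10 8 9).
4 cycles.

4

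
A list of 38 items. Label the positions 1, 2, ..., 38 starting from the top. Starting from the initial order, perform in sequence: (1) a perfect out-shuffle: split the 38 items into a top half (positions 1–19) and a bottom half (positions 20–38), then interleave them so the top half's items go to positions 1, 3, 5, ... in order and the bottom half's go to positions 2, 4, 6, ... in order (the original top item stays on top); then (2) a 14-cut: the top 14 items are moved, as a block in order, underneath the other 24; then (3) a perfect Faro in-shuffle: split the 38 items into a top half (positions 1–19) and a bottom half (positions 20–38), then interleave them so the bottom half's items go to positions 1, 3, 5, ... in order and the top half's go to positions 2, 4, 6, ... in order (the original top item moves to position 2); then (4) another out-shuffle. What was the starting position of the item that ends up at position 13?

Undo the operations in reverse order, starting from position 13:
  undo op 4 (out-shuffle, from top half): 13 ← 7
  undo op 3 (in-shuffle, from bottom half): 7 ← 23
  undo op 2 (cut 14): 23 ← 37
  undo op 1 (out-shuffle, from top half): 37 ← 19
So the item at position 13 came from original position 19.

19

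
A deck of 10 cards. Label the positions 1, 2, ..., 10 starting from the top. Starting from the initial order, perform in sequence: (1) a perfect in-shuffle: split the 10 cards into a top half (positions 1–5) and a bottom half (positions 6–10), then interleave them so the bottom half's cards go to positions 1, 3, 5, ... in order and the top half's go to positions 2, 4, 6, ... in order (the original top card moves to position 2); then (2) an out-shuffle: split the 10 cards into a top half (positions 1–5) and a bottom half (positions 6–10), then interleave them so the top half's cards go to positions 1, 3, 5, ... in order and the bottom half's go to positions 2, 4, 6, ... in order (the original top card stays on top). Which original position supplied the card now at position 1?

6

Undo the operations in reverse order, starting from position 1:
  undo op 2 (out-shuffle, from top half): 1 ← 1
  undo op 1 (in-shuffle, from bottom half): 1 ← 6
So the card at position 1 came from original position 6.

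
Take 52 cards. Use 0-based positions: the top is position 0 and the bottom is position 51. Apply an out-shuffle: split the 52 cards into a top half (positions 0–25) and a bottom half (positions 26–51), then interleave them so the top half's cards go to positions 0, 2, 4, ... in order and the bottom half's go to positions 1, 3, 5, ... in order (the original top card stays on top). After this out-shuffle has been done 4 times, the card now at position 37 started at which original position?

Work backwards from position 37, undoing one out-shuffle at a time:
37 ← 44 ← 22 ← 11 ← 31
So the card now at position 37 started at position 31.

31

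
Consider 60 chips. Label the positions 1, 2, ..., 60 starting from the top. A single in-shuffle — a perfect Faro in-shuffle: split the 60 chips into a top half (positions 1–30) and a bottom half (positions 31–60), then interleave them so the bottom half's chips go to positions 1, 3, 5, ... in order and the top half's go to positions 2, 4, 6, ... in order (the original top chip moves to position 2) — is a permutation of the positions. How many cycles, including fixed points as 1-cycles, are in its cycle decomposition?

Trace each unvisited position around until it returns:
(1 2 4 8 16 32 ... len 60)
1 cycle in total.

1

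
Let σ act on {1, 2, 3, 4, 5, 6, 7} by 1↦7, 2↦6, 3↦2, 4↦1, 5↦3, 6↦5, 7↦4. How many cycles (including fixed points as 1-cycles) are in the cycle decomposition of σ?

2

Cycle decomposition: (1 7 4) (2 6 5 3).
2 cycles.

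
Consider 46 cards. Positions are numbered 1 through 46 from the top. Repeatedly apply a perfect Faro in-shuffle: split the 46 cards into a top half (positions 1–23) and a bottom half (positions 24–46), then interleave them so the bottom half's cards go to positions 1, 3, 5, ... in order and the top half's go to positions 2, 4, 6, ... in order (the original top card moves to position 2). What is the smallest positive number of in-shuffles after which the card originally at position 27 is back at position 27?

23

Follow position 27 under repeated in-shuffles:
27 → 7 → 14 → 28 → 9 → 18 → 36 → 25 → ... → 27 (length 23)
It first returns after 23 in-shuffles.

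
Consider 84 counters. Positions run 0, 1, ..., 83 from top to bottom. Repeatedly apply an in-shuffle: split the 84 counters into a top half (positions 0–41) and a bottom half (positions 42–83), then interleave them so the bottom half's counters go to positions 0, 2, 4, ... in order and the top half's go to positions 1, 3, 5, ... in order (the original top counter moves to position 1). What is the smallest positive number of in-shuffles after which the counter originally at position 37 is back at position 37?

Follow position 37 under repeated in-shuffles:
37 → 75 → 66 → 48 → 12 → 25 → 51 → 18 → 37
It first returns after 8 in-shuffles.

8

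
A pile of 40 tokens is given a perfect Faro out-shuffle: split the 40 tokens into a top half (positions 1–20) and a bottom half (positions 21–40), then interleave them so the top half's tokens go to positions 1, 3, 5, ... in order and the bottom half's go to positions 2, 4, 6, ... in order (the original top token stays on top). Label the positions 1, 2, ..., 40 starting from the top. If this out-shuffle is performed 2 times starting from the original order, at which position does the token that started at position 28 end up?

Track the token's position through each out-shuffle:
28 → 16 → 31

31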